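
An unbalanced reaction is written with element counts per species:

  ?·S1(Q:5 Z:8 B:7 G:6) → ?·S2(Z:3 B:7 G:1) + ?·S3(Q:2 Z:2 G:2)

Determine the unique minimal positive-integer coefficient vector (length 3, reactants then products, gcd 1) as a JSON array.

Q: 2·5 = 10 | 2·0+5·2 = 10
Z: 2·8 = 16 | 2·3+5·2 = 16
B: 2·7 = 14 | 2·7+5·0 = 14
G: 2·6 = 12 | 2·1+5·2 = 12
gcd(2,2,5) = 1

Coefficients: [2, 2, 5]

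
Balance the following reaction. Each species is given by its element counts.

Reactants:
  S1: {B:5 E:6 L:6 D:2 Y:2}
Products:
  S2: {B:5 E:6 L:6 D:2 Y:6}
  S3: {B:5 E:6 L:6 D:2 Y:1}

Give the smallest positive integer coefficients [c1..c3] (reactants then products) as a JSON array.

B: 5·5 = 25 | 1·5+4·5 = 25
E: 5·6 = 30 | 1·6+4·6 = 30
L: 5·6 = 30 | 1·6+4·6 = 30
D: 5·2 = 10 | 1·2+4·2 = 10
Y: 5·2 = 10 | 1·6+4·1 = 10
gcd(5,1,4) = 1

Coefficients: [5, 1, 4]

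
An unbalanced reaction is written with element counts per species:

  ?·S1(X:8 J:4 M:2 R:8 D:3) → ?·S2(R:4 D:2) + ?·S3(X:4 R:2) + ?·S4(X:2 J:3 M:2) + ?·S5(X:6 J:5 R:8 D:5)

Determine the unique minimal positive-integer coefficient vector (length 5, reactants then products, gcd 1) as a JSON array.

Coefficients: [5, 5, 6, 5, 1]

X: 5·8 = 40 | 5·0+6·4+5·2+1·6 = 40
J: 5·4 = 20 | 5·0+6·0+5·3+1·5 = 20
M: 5·2 = 10 | 5·0+6·0+5·2+1·0 = 10
R: 5·8 = 40 | 5·4+6·2+5·0+1·8 = 40
D: 5·3 = 15 | 5·2+6·0+5·0+1·5 = 15
gcd(5,5,6,5,1) = 1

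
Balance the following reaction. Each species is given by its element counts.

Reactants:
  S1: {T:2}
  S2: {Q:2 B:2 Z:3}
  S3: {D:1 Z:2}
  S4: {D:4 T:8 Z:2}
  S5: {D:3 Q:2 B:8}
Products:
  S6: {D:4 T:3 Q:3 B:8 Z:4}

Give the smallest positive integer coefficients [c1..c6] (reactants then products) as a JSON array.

Coefficients: [5, 4, 5, 1, 5, 6]

D: 5·0+4·0+5·1+1·4+5·3 = 24 | 6·4 = 24
T: 5·2+4·0+5·0+1·8+5·0 = 18 | 6·3 = 18
Q: 5·0+4·2+5·0+1·0+5·2 = 18 | 6·3 = 18
B: 5·0+4·2+5·0+1·0+5·8 = 48 | 6·8 = 48
Z: 5·0+4·3+5·2+1·2+5·0 = 24 | 6·4 = 24
gcd(5,4,5,1,5,6) = 1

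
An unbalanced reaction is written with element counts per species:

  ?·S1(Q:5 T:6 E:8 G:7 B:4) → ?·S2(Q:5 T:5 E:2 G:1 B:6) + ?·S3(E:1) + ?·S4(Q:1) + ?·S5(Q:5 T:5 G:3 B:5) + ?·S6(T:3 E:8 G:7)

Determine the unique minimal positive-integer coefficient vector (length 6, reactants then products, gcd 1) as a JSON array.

Q: 4·5 = 20 | 1·5+6·0+5·1+2·5+3·0 = 20
T: 4·6 = 24 | 1·5+6·0+5·0+2·5+3·3 = 24
E: 4·8 = 32 | 1·2+6·1+5·0+2·0+3·8 = 32
G: 4·7 = 28 | 1·1+6·0+5·0+2·3+3·7 = 28
B: 4·4 = 16 | 1·6+6·0+5·0+2·5+3·0 = 16
gcd(4,1,6,5,2,3) = 1

Coefficients: [4, 1, 6, 5, 2, 3]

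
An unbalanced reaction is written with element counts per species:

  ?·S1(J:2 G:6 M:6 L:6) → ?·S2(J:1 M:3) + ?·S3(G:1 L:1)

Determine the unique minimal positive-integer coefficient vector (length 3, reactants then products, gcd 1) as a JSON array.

J: 1·2 = 2 | 2·1+6·0 = 2
G: 1·6 = 6 | 2·0+6·1 = 6
M: 1·6 = 6 | 2·3+6·0 = 6
L: 1·6 = 6 | 2·0+6·1 = 6
gcd(1,2,6) = 1

Coefficients: [1, 2, 6]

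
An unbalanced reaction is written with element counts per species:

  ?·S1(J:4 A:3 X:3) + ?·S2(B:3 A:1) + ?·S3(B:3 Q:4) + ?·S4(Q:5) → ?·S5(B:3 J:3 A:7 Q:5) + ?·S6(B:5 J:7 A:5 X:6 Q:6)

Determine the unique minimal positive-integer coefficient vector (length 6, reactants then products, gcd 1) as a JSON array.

B: 6·0+4·3+2·3+3·0 = 18 | 1·3+3·5 = 18
J: 6·4+4·0+2·0+3·0 = 24 | 1·3+3·7 = 24
A: 6·3+4·1+2·0+3·0 = 22 | 1·7+3·5 = 22
X: 6·3+4·0+2·0+3·0 = 18 | 1·0+3·6 = 18
Q: 6·0+4·0+2·4+3·5 = 23 | 1·5+3·6 = 23
gcd(6,4,2,3,1,3) = 1

Coefficients: [6, 4, 2, 3, 1, 3]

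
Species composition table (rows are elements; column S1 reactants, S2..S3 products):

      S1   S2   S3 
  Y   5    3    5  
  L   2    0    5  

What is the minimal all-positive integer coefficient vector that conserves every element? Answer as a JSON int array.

Coefficients: [5, 5, 2]

Y: 5·5 = 25 | 5·3+2·5 = 25
L: 5·2 = 10 | 5·0+2·5 = 10
gcd(5,5,2) = 1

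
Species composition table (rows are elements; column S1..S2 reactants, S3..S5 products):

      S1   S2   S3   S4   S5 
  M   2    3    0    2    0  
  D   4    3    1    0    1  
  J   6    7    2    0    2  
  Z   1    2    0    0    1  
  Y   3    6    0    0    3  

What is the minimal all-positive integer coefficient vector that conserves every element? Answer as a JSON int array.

M: 1·2+2·3 = 8 | 5·0+4·2+5·0 = 8
D: 1·4+2·3 = 10 | 5·1+4·0+5·1 = 10
J: 1·6+2·7 = 20 | 5·2+4·0+5·2 = 20
Z: 1·1+2·2 = 5 | 5·0+4·0+5·1 = 5
Y: 1·3+2·6 = 15 | 5·0+4·0+5·3 = 15
gcd(1,2,5,4,5) = 1

Coefficients: [1, 2, 5, 4, 5]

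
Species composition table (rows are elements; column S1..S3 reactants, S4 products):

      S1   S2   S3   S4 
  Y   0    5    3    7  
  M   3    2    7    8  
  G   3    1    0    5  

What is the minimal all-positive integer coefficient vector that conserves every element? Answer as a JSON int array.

Y: 5·0+5·5+1·3 = 28 | 4·7 = 28
M: 5·3+5·2+1·7 = 32 | 4·8 = 32
G: 5·3+5·1+1·0 = 20 | 4·5 = 20
gcd(5,5,1,4) = 1

Coefficients: [5, 5, 1, 4]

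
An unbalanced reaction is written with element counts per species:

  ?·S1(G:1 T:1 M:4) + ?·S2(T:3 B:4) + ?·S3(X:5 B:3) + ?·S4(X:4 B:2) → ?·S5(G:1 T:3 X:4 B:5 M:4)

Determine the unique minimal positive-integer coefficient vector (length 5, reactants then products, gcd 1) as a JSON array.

Coefficients: [6, 4, 4, 1, 6]

G: 6·1+4·0+4·0+1·0 = 6 | 6·1 = 6
T: 6·1+4·3+4·0+1·0 = 18 | 6·3 = 18
X: 6·0+4·0+4·5+1·4 = 24 | 6·4 = 24
B: 6·0+4·4+4·3+1·2 = 30 | 6·5 = 30
M: 6·4+4·0+4·0+1·0 = 24 | 6·4 = 24
gcd(6,4,4,1,6) = 1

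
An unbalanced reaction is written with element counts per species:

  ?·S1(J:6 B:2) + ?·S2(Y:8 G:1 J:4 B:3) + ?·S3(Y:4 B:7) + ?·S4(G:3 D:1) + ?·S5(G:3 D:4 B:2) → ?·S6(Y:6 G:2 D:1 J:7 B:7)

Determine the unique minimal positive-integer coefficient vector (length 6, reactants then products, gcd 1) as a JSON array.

Coefficients: [5, 3, 3, 2, 1, 6]

Y: 5·0+3·8+3·4+2·0+1·0 = 36 | 6·6 = 36
G: 5·0+3·1+3·0+2·3+1·3 = 12 | 6·2 = 12
D: 5·0+3·0+3·0+2·1+1·4 = 6 | 6·1 = 6
J: 5·6+3·4+3·0+2·0+1·0 = 42 | 6·7 = 42
B: 5·2+3·3+3·7+2·0+1·2 = 42 | 6·7 = 42
gcd(5,3,3,2,1,6) = 1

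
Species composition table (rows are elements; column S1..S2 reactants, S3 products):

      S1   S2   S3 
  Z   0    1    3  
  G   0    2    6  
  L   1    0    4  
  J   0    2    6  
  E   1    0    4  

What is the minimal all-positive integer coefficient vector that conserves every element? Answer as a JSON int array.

Z: 4·0+3·1 = 3 | 1·3 = 3
G: 4·0+3·2 = 6 | 1·6 = 6
L: 4·1+3·0 = 4 | 1·4 = 4
J: 4·0+3·2 = 6 | 1·6 = 6
E: 4·1+3·0 = 4 | 1·4 = 4
gcd(4,3,1) = 1

Coefficients: [4, 3, 1]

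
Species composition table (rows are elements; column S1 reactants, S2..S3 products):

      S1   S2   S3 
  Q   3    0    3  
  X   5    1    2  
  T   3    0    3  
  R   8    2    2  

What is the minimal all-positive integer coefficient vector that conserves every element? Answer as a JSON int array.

Q: 1·3 = 3 | 3·0+1·3 = 3
X: 1·5 = 5 | 3·1+1·2 = 5
T: 1·3 = 3 | 3·0+1·3 = 3
R: 1·8 = 8 | 3·2+1·2 = 8
gcd(1,3,1) = 1

Coefficients: [1, 3, 1]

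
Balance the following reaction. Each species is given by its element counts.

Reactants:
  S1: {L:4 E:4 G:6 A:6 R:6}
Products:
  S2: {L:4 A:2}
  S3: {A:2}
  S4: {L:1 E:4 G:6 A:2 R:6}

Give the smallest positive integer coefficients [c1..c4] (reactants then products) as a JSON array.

Coefficients: [4, 3, 5, 4]

L: 4·4 = 16 | 3·4+5·0+4·1 = 16
E: 4·4 = 16 | 3·0+5·0+4·4 = 16
G: 4·6 = 24 | 3·0+5·0+4·6 = 24
A: 4·6 = 24 | 3·2+5·2+4·2 = 24
R: 4·6 = 24 | 3·0+5·0+4·6 = 24
gcd(4,3,5,4) = 1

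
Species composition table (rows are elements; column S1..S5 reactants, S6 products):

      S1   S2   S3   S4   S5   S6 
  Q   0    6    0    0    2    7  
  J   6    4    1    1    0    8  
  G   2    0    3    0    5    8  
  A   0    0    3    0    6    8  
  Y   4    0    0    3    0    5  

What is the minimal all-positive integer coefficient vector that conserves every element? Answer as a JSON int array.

Q: 3·0+5·6+4·0+6·0+6·2 = 42 | 6·7 = 42
J: 3·6+5·4+4·1+6·1+6·0 = 48 | 6·8 = 48
G: 3·2+5·0+4·3+6·0+6·5 = 48 | 6·8 = 48
A: 3·0+5·0+4·3+6·0+6·6 = 48 | 6·8 = 48
Y: 3·4+5·0+4·0+6·3+6·0 = 30 | 6·5 = 30
gcd(3,5,4,6,6,6) = 1

Coefficients: [3, 5, 4, 6, 6, 6]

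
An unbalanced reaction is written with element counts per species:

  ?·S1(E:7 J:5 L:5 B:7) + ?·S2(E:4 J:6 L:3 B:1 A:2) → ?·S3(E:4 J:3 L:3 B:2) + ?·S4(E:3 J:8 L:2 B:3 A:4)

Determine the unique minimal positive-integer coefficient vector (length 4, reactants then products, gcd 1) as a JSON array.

Coefficients: [1, 2, 3, 1]

E: 1·7+2·4 = 15 | 3·4+1·3 = 15
J: 1·5+2·6 = 17 | 3·3+1·8 = 17
L: 1·5+2·3 = 11 | 3·3+1·2 = 11
B: 1·7+2·1 = 9 | 3·2+1·3 = 9
A: 1·0+2·2 = 4 | 3·0+1·4 = 4
gcd(1,2,3,1) = 1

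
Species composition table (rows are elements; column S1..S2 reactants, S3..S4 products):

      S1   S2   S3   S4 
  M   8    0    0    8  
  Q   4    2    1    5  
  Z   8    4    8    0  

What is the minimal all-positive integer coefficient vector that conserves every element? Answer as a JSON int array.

M: 3·8+4·0 = 24 | 5·0+3·8 = 24
Q: 3·4+4·2 = 20 | 5·1+3·5 = 20
Z: 3·8+4·4 = 40 | 5·8+3·0 = 40
gcd(3,4,5,3) = 1

Coefficients: [3, 4, 5, 3]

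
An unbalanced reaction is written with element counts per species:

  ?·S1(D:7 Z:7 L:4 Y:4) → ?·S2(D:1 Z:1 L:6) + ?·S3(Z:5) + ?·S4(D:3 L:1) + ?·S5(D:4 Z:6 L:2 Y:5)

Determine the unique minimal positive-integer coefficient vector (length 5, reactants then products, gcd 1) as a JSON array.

Coefficients: [5, 1, 2, 6, 4]

D: 5·7 = 35 | 1·1+2·0+6·3+4·4 = 35
Z: 5·7 = 35 | 1·1+2·5+6·0+4·6 = 35
L: 5·4 = 20 | 1·6+2·0+6·1+4·2 = 20
Y: 5·4 = 20 | 1·0+2·0+6·0+4·5 = 20
gcd(5,1,2,6,4) = 1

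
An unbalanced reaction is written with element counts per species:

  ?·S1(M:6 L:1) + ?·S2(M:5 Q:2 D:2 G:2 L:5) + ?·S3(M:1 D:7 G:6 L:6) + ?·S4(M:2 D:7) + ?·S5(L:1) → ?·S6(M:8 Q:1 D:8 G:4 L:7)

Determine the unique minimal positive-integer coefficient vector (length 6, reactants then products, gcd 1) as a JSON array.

Coefficients: [4, 3, 3, 3, 5, 6]

M: 4·6+3·5+3·1+3·2+5·0 = 48 | 6·8 = 48
Q: 4·0+3·2+3·0+3·0+5·0 = 6 | 6·1 = 6
D: 4·0+3·2+3·7+3·7+5·0 = 48 | 6·8 = 48
G: 4·0+3·2+3·6+3·0+5·0 = 24 | 6·4 = 24
L: 4·1+3·5+3·6+3·0+5·1 = 42 | 6·7 = 42
gcd(4,3,3,3,5,6) = 1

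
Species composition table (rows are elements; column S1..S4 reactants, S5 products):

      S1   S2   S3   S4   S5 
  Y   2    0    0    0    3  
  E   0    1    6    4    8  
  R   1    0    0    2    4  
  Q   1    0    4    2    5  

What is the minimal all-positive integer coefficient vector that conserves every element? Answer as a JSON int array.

Y: 6·2+6·0+1·0+5·0 = 12 | 4·3 = 12
E: 6·0+6·1+1·6+5·4 = 32 | 4·8 = 32
R: 6·1+6·0+1·0+5·2 = 16 | 4·4 = 16
Q: 6·1+6·0+1·4+5·2 = 20 | 4·5 = 20
gcd(6,6,1,5,4) = 1

Coefficients: [6, 6, 1, 5, 4]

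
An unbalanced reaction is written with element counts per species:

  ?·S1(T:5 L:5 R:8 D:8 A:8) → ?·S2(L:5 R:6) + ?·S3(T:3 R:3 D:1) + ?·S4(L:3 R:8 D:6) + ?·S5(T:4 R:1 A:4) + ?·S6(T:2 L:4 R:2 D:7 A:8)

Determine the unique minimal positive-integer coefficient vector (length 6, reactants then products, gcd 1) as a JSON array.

T: 6·5 = 30 | 1·0+2·3+3·0+4·4+4·2 = 30
L: 6·5 = 30 | 1·5+2·0+3·3+4·0+4·4 = 30
R: 6·8 = 48 | 1·6+2·3+3·8+4·1+4·2 = 48
D: 6·8 = 48 | 1·0+2·1+3·6+4·0+4·7 = 48
A: 6·8 = 48 | 1·0+2·0+3·0+4·4+4·8 = 48
gcd(6,1,2,3,4,4) = 1

Coefficients: [6, 1, 2, 3, 4, 4]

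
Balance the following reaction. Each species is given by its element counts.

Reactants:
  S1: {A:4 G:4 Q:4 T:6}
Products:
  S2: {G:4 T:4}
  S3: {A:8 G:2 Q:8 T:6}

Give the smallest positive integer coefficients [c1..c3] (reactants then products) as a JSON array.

A: 4·4 = 16 | 3·0+2·8 = 16
G: 4·4 = 16 | 3·4+2·2 = 16
Q: 4·4 = 16 | 3·0+2·8 = 16
T: 4·6 = 24 | 3·4+2·6 = 24
gcd(4,3,2) = 1

Coefficients: [4, 3, 2]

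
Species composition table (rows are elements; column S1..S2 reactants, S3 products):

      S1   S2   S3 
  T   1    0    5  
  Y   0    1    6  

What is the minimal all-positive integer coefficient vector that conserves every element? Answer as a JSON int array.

Coefficients: [5, 6, 1]

T: 5·1+6·0 = 5 | 1·5 = 5
Y: 5·0+6·1 = 6 | 1·6 = 6
gcd(5,6,1) = 1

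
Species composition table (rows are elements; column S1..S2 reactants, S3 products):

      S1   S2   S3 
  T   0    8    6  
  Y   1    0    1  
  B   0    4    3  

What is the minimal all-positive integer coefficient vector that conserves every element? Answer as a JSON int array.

T: 4·0+3·8 = 24 | 4·6 = 24
Y: 4·1+3·0 = 4 | 4·1 = 4
B: 4·0+3·4 = 12 | 4·3 = 12
gcd(4,3,4) = 1

Coefficients: [4, 3, 4]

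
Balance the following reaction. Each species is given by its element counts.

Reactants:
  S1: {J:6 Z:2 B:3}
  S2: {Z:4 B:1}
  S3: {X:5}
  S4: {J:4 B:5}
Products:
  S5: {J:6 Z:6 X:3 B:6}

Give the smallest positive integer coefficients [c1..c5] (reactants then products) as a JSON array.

Coefficients: [3, 6, 3, 3, 5]

J: 3·6+6·0+3·0+3·4 = 30 | 5·6 = 30
Z: 3·2+6·4+3·0+3·0 = 30 | 5·6 = 30
X: 3·0+6·0+3·5+3·0 = 15 | 5·3 = 15
B: 3·3+6·1+3·0+3·5 = 30 | 5·6 = 30
gcd(3,6,3,3,5) = 1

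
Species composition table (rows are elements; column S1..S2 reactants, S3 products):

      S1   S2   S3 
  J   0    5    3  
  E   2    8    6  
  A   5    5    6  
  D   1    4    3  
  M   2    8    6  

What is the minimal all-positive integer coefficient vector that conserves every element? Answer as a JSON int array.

Coefficients: [3, 3, 5]

J: 3·0+3·5 = 15 | 5·3 = 15
E: 3·2+3·8 = 30 | 5·6 = 30
A: 3·5+3·5 = 30 | 5·6 = 30
D: 3·1+3·4 = 15 | 5·3 = 15
M: 3·2+3·8 = 30 | 5·6 = 30
gcd(3,3,5) = 1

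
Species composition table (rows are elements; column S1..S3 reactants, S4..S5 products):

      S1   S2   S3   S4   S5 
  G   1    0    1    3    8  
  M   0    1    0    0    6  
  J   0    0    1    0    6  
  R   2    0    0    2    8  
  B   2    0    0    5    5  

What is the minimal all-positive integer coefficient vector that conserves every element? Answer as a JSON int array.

Coefficients: [5, 6, 6, 1, 1]

G: 5·1+6·0+6·1 = 11 | 1·3+1·8 = 11
M: 5·0+6·1+6·0 = 6 | 1·0+1·6 = 6
J: 5·0+6·0+6·1 = 6 | 1·0+1·6 = 6
R: 5·2+6·0+6·0 = 10 | 1·2+1·8 = 10
B: 5·2+6·0+6·0 = 10 | 1·5+1·5 = 10
gcd(5,6,6,1,1) = 1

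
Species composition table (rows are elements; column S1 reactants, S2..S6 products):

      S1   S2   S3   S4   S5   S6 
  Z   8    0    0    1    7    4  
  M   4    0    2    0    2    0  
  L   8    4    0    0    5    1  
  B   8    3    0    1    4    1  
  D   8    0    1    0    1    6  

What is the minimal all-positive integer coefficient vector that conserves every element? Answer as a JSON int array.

Z: 3·8 = 24 | 4·0+5·0+5·1+1·7+3·4 = 24
M: 3·4 = 12 | 4·0+5·2+5·0+1·2+3·0 = 12
L: 3·8 = 24 | 4·4+5·0+5·0+1·5+3·1 = 24
B: 3·8 = 24 | 4·3+5·0+5·1+1·4+3·1 = 24
D: 3·8 = 24 | 4·0+5·1+5·0+1·1+3·6 = 24
gcd(3,4,5,5,1,3) = 1

Coefficients: [3, 4, 5, 5, 1, 3]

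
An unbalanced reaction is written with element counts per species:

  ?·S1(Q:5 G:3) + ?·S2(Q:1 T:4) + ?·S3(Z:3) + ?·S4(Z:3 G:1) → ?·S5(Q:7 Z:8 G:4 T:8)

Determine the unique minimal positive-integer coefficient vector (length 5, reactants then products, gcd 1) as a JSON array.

Q: 3·5+6·1+5·0+3·0 = 21 | 3·7 = 21
Z: 3·0+6·0+5·3+3·3 = 24 | 3·8 = 24
G: 3·3+6·0+5·0+3·1 = 12 | 3·4 = 12
T: 3·0+6·4+5·0+3·0 = 24 | 3·8 = 24
gcd(3,6,5,3,3) = 1

Coefficients: [3, 6, 5, 3, 3]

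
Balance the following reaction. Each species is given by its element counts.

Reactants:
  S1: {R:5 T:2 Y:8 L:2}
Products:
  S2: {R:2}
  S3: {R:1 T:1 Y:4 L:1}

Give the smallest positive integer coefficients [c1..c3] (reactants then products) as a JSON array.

Coefficients: [2, 3, 4]

R: 2·5 = 10 | 3·2+4·1 = 10
T: 2·2 = 4 | 3·0+4·1 = 4
Y: 2·8 = 16 | 3·0+4·4 = 16
L: 2·2 = 4 | 3·0+4·1 = 4
gcd(2,3,4) = 1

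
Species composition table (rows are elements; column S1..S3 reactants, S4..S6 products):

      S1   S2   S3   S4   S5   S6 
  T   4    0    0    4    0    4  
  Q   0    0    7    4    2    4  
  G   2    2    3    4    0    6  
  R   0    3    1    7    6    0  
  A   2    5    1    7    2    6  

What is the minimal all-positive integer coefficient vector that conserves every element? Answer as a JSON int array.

Coefficients: [6, 5, 4, 1, 2, 5]

T: 6·4+5·0+4·0 = 24 | 1·4+2·0+5·4 = 24
Q: 6·0+5·0+4·7 = 28 | 1·4+2·2+5·4 = 28
G: 6·2+5·2+4·3 = 34 | 1·4+2·0+5·6 = 34
R: 6·0+5·3+4·1 = 19 | 1·7+2·6+5·0 = 19
A: 6·2+5·5+4·1 = 41 | 1·7+2·2+5·6 = 41
gcd(6,5,4,1,2,5) = 1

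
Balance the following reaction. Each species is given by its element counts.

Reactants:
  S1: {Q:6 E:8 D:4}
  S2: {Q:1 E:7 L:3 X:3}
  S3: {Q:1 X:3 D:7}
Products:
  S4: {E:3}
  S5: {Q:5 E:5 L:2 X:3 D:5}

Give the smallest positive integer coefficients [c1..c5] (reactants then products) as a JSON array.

Coefficients: [2, 2, 1, 5, 3]

Q: 2·6+2·1+1·1 = 15 | 5·0+3·5 = 15
E: 2·8+2·7+1·0 = 30 | 5·3+3·5 = 30
L: 2·0+2·3+1·0 = 6 | 5·0+3·2 = 6
X: 2·0+2·3+1·3 = 9 | 5·0+3·3 = 9
D: 2·4+2·0+1·7 = 15 | 5·0+3·5 = 15
gcd(2,2,1,5,3) = 1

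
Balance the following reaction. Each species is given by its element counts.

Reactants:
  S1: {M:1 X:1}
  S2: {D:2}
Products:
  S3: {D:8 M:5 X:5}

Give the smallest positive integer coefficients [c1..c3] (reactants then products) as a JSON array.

Coefficients: [5, 4, 1]

D: 5·0+4·2 = 8 | 1·8 = 8
M: 5·1+4·0 = 5 | 1·5 = 5
X: 5·1+4·0 = 5 | 1·5 = 5
gcd(5,4,1) = 1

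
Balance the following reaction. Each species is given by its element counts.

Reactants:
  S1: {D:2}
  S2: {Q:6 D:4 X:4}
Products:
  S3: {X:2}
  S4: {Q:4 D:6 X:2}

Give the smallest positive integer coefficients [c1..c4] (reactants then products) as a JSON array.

Q: 5·0+2·6 = 12 | 1·0+3·4 = 12
D: 5·2+2·4 = 18 | 1·0+3·6 = 18
X: 5·0+2·4 = 8 | 1·2+3·2 = 8
gcd(5,2,1,3) = 1

Coefficients: [5, 2, 1, 3]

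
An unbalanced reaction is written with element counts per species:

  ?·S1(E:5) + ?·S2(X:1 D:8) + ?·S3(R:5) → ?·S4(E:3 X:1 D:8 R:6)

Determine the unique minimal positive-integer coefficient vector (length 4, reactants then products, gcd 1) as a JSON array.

Coefficients: [3, 5, 6, 5]

E: 3·5+5·0+6·0 = 15 | 5·3 = 15
X: 3·0+5·1+6·0 = 5 | 5·1 = 5
D: 3·0+5·8+6·0 = 40 | 5·8 = 40
R: 3·0+5·0+6·5 = 30 | 5·6 = 30
gcd(3,5,6,5) = 1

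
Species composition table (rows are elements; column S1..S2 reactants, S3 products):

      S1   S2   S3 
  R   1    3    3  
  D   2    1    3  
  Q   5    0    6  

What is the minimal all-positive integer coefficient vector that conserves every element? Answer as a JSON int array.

R: 6·1+3·3 = 15 | 5·3 = 15
D: 6·2+3·1 = 15 | 5·3 = 15
Q: 6·5+3·0 = 30 | 5·6 = 30
gcd(6,3,5) = 1

Coefficients: [6, 3, 5]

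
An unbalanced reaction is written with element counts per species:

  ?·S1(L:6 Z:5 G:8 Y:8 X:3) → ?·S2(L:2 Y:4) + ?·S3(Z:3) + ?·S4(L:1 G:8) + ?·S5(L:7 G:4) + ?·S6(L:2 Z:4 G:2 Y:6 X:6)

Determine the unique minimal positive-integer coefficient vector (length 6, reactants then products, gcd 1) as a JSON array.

Coefficients: [4, 5, 4, 3, 1, 2]

L: 4·6 = 24 | 5·2+4·0+3·1+1·7+2·2 = 24
Z: 4·5 = 20 | 5·0+4·3+3·0+1·0+2·4 = 20
G: 4·8 = 32 | 5·0+4·0+3·8+1·4+2·2 = 32
Y: 4·8 = 32 | 5·4+4·0+3·0+1·0+2·6 = 32
X: 4·3 = 12 | 5·0+4·0+3·0+1·0+2·6 = 12
gcd(4,5,4,3,1,2) = 1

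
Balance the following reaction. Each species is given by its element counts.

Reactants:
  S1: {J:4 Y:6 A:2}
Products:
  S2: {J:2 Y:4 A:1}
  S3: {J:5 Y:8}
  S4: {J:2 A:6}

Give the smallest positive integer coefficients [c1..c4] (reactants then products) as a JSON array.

Coefficients: [4, 2, 2, 1]

J: 4·4 = 16 | 2·2+2·5+1·2 = 16
Y: 4·6 = 24 | 2·4+2·8+1·0 = 24
A: 4·2 = 8 | 2·1+2·0+1·6 = 8
gcd(4,2,2,1) = 1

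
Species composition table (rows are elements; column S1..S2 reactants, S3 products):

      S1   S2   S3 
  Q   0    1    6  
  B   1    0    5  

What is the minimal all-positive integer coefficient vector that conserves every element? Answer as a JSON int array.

Coefficients: [5, 6, 1]

Q: 5·0+6·1 = 6 | 1·6 = 6
B: 5·1+6·0 = 5 | 1·5 = 5
gcd(5,6,1) = 1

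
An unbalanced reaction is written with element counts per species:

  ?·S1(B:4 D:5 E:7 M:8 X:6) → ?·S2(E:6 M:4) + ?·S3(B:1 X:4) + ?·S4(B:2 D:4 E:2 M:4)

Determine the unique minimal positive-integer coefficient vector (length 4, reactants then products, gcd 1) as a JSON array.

Coefficients: [4, 3, 6, 5]

B: 4·4 = 16 | 3·0+6·1+5·2 = 16
D: 4·5 = 20 | 3·0+6·0+5·4 = 20
E: 4·7 = 28 | 3·6+6·0+5·2 = 28
M: 4·8 = 32 | 3·4+6·0+5·4 = 32
X: 4·6 = 24 | 3·0+6·4+5·0 = 24
gcd(4,3,6,5) = 1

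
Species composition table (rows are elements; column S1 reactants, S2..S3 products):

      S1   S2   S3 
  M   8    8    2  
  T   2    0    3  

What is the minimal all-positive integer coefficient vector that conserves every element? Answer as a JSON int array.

M: 6·8 = 48 | 5·8+4·2 = 48
T: 6·2 = 12 | 5·0+4·3 = 12
gcd(6,5,4) = 1

Coefficients: [6, 5, 4]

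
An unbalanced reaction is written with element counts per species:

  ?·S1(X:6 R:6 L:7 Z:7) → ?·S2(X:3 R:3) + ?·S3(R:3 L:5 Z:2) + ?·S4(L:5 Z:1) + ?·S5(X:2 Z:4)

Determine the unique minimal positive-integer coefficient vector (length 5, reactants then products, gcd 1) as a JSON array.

Coefficients: [5, 6, 4, 3, 6]

X: 5·6 = 30 | 6·3+4·0+3·0+6·2 = 30
R: 5·6 = 30 | 6·3+4·3+3·0+6·0 = 30
L: 5·7 = 35 | 6·0+4·5+3·5+6·0 = 35
Z: 5·7 = 35 | 6·0+4·2+3·1+6·4 = 35
gcd(5,6,4,3,6) = 1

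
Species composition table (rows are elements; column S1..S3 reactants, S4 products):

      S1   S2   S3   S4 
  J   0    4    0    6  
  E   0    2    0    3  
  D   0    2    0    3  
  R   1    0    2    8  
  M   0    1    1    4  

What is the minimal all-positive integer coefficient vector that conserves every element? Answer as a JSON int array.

J: 6·0+3·4+5·0 = 12 | 2·6 = 12
E: 6·0+3·2+5·0 = 6 | 2·3 = 6
D: 6·0+3·2+5·0 = 6 | 2·3 = 6
R: 6·1+3·0+5·2 = 16 | 2·8 = 16
M: 6·0+3·1+5·1 = 8 | 2·4 = 8
gcd(6,3,5,2) = 1

Coefficients: [6, 3, 5, 2]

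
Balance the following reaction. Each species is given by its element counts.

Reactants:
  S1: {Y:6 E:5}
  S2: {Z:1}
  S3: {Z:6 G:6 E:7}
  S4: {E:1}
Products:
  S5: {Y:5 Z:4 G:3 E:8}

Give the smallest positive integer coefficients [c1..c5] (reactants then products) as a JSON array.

Y: 5·6+6·0+3·0+2·0 = 30 | 6·5 = 30
Z: 5·0+6·1+3·6+2·0 = 24 | 6·4 = 24
G: 5·0+6·0+3·6+2·0 = 18 | 6·3 = 18
E: 5·5+6·0+3·7+2·1 = 48 | 6·8 = 48
gcd(5,6,3,2,6) = 1

Coefficients: [5, 6, 3, 2, 6]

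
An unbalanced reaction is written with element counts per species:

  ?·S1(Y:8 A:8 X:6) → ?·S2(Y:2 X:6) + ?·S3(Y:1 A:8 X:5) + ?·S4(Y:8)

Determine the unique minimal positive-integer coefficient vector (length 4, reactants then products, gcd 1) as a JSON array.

Y: 6·8 = 48 | 1·2+6·1+5·8 = 48
A: 6·8 = 48 | 1·0+6·8+5·0 = 48
X: 6·6 = 36 | 1·6+6·5+5·0 = 36
gcd(6,1,6,5) = 1

Coefficients: [6, 1, 6, 5]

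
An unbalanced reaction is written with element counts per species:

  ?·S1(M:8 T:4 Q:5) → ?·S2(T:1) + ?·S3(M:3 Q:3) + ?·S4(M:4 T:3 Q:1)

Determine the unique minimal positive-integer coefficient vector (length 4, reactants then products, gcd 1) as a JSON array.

M: 3·8 = 24 | 3·0+4·3+3·4 = 24
T: 3·4 = 12 | 3·1+4·0+3·3 = 12
Q: 3·5 = 15 | 3·0+4·3+3·1 = 15
gcd(3,3,4,3) = 1

Coefficients: [3, 3, 4, 3]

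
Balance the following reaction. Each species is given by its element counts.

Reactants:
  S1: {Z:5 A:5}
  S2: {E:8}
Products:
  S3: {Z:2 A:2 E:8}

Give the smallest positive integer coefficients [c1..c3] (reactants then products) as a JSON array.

Coefficients: [2, 5, 5]

Z: 2·5+5·0 = 10 | 5·2 = 10
A: 2·5+5·0 = 10 | 5·2 = 10
E: 2·0+5·8 = 40 | 5·8 = 40
gcd(2,5,5) = 1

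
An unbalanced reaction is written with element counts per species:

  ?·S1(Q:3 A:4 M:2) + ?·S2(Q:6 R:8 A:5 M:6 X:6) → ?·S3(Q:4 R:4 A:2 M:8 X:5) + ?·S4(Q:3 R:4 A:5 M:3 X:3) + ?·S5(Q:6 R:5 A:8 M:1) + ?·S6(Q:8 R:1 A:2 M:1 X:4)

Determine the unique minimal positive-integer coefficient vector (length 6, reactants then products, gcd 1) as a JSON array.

Q: 6·3+6·6 = 54 | 4·4+4·3+3·6+1·8 = 54
R: 6·0+6·8 = 48 | 4·4+4·4+3·5+1·1 = 48
A: 6·4+6·5 = 54 | 4·2+4·5+3·8+1·2 = 54
M: 6·2+6·6 = 48 | 4·8+4·3+3·1+1·1 = 48
X: 6·0+6·6 = 36 | 4·5+4·3+3·0+1·4 = 36
gcd(6,6,4,4,3,1) = 1

Coefficients: [6, 6, 4, 4, 3, 1]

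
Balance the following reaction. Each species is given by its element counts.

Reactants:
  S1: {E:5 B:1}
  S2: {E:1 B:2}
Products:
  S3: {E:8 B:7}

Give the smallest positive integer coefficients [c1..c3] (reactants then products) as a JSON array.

E: 1·5+3·1 = 8 | 1·8 = 8
B: 1·1+3·2 = 7 | 1·7 = 7
gcd(1,3,1) = 1

Coefficients: [1, 3, 1]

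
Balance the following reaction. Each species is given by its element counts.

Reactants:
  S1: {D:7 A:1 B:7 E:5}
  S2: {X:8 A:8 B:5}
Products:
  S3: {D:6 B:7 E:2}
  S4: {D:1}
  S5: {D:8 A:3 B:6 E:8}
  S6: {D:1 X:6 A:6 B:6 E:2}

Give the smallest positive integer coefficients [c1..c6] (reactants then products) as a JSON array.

D: 6·7+3·0 = 42 | 3·6+4·1+2·8+4·1 = 42
X: 6·0+3·8 = 24 | 3·0+4·0+2·0+4·6 = 24
A: 6·1+3·8 = 30 | 3·0+4·0+2·3+4·6 = 30
B: 6·7+3·5 = 57 | 3·7+4·0+2·6+4·6 = 57
E: 6·5+3·0 = 30 | 3·2+4·0+2·8+4·2 = 30
gcd(6,3,3,4,2,4) = 1

Coefficients: [6, 3, 3, 4, 2, 4]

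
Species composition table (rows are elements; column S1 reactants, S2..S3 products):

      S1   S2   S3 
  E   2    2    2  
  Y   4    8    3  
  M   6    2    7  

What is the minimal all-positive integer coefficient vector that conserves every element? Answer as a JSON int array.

E: 5·2 = 10 | 1·2+4·2 = 10
Y: 5·4 = 20 | 1·8+4·3 = 20
M: 5·6 = 30 | 1·2+4·7 = 30
gcd(5,1,4) = 1

Coefficients: [5, 1, 4]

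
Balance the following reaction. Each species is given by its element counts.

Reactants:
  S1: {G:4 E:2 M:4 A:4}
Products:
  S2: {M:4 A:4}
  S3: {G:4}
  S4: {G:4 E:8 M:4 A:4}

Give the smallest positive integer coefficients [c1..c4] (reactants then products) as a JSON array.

Coefficients: [4, 3, 3, 1]

G: 4·4 = 16 | 3·0+3·4+1·4 = 16
E: 4·2 = 8 | 3·0+3·0+1·8 = 8
M: 4·4 = 16 | 3·4+3·0+1·4 = 16
A: 4·4 = 16 | 3·4+3·0+1·4 = 16
gcd(4,3,3,1) = 1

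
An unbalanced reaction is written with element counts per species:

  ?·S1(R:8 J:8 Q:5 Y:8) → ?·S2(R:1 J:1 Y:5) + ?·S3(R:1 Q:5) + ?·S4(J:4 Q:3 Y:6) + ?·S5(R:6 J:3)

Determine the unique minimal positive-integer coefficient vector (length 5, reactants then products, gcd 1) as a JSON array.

R: 5·8 = 40 | 2·1+2·1+5·0+6·6 = 40
J: 5·8 = 40 | 2·1+2·0+5·4+6·3 = 40
Q: 5·5 = 25 | 2·0+2·5+5·3+6·0 = 25
Y: 5·8 = 40 | 2·5+2·0+5·6+6·0 = 40
gcd(5,2,2,5,6) = 1

Coefficients: [5, 2, 2, 5, 6]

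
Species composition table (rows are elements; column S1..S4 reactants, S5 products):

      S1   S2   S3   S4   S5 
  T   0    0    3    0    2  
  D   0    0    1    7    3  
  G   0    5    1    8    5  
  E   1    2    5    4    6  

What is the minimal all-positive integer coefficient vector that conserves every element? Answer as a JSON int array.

Coefficients: [2, 1, 2, 1, 3]

T: 2·0+1·0+2·3+1·0 = 6 | 3·2 = 6
D: 2·0+1·0+2·1+1·7 = 9 | 3·3 = 9
G: 2·0+1·5+2·1+1·8 = 15 | 3·5 = 15
E: 2·1+1·2+2·5+1·4 = 18 | 3·6 = 18
gcd(2,1,2,1,3) = 1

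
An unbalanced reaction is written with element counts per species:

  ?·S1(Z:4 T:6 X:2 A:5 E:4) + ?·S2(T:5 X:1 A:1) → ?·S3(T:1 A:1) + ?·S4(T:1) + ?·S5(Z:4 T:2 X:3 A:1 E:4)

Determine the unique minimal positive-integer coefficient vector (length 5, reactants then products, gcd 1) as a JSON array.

Z: 1·4+1·0 = 4 | 5·0+4·0+1·4 = 4
T: 1·6+1·5 = 11 | 5·1+4·1+1·2 = 11
X: 1·2+1·1 = 3 | 5·0+4·0+1·3 = 3
A: 1·5+1·1 = 6 | 5·1+4·0+1·1 = 6
E: 1·4+1·0 = 4 | 5·0+4·0+1·4 = 4
gcd(1,1,5,4,1) = 1

Coefficients: [1, 1, 5, 4, 1]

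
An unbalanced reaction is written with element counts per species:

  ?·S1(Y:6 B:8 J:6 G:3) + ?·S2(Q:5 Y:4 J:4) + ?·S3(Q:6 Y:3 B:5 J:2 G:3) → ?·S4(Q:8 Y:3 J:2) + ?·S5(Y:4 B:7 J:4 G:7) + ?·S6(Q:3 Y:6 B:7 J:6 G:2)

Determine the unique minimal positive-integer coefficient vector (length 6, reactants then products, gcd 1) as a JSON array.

Q: 3·0+5·5+5·6 = 55 | 5·8+2·0+5·3 = 55
Y: 3·6+5·4+5·3 = 53 | 5·3+2·4+5·6 = 53
B: 3·8+5·0+5·5 = 49 | 5·0+2·7+5·7 = 49
J: 3·6+5·4+5·2 = 48 | 5·2+2·4+5·6 = 48
G: 3·3+5·0+5·3 = 24 | 5·0+2·7+5·2 = 24
gcd(3,5,5,5,2,5) = 1

Coefficients: [3, 5, 5, 5, 2, 5]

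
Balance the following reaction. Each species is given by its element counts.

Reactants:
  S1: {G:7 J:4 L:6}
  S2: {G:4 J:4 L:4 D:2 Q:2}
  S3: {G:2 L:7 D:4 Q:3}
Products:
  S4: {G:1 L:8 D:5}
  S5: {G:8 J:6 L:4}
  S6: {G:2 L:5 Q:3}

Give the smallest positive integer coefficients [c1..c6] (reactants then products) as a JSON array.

Coefficients: [6, 3, 1, 2, 6, 3]

G: 6·7+3·4+1·2 = 56 | 2·1+6·8+3·2 = 56
J: 6·4+3·4+1·0 = 36 | 2·0+6·6+3·0 = 36
L: 6·6+3·4+1·7 = 55 | 2·8+6·4+3·5 = 55
D: 6·0+3·2+1·4 = 10 | 2·5+6·0+3·0 = 10
Q: 6·0+3·2+1·3 = 9 | 2·0+6·0+3·3 = 9
gcd(6,3,1,2,6,3) = 1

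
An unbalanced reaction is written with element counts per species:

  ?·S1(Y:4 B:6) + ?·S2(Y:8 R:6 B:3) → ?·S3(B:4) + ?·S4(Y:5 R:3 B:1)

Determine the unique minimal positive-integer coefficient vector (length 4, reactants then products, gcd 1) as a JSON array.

Coefficients: [1, 2, 2, 4]

Y: 1·4+2·8 = 20 | 2·0+4·5 = 20
R: 1·0+2·6 = 12 | 2·0+4·3 = 12
B: 1·6+2·3 = 12 | 2·4+4·1 = 12
gcd(1,2,2,4) = 1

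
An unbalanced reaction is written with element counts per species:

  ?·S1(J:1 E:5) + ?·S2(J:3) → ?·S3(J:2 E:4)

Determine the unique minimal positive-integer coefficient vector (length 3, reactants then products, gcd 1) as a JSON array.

Coefficients: [4, 2, 5]

J: 4·1+2·3 = 10 | 5·2 = 10
E: 4·5+2·0 = 20 | 5·4 = 20
gcd(4,2,5) = 1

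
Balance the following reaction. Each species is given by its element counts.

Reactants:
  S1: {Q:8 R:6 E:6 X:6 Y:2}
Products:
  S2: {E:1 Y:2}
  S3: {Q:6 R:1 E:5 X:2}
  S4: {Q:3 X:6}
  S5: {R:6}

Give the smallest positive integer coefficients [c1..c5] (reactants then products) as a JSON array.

Coefficients: [6, 6, 6, 4, 5]

Q: 6·8 = 48 | 6·0+6·6+4·3+5·0 = 48
R: 6·6 = 36 | 6·0+6·1+4·0+5·6 = 36
E: 6·6 = 36 | 6·1+6·5+4·0+5·0 = 36
X: 6·6 = 36 | 6·0+6·2+4·6+5·0 = 36
Y: 6·2 = 12 | 6·2+6·0+4·0+5·0 = 12
gcd(6,6,6,4,5) = 1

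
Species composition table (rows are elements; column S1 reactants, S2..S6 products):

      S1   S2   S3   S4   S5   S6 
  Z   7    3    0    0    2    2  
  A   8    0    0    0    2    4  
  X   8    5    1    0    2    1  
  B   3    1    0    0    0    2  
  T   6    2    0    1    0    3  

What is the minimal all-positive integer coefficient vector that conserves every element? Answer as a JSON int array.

Coefficients: [4, 2, 5, 5, 6, 5]

Z: 4·7 = 28 | 2·3+5·0+5·0+6·2+5·2 = 28
A: 4·8 = 32 | 2·0+5·0+5·0+6·2+5·4 = 32
X: 4·8 = 32 | 2·5+5·1+5·0+6·2+5·1 = 32
B: 4·3 = 12 | 2·1+5·0+5·0+6·0+5·2 = 12
T: 4·6 = 24 | 2·2+5·0+5·1+6·0+5·3 = 24
gcd(4,2,5,5,6,5) = 1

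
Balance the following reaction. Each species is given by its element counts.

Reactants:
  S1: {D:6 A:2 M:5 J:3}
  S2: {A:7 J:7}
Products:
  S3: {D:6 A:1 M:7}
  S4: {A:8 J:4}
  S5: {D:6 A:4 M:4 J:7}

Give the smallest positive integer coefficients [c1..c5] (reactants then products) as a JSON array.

Coefficients: [6, 2, 2, 1, 4]

D: 6·6+2·0 = 36 | 2·6+1·0+4·6 = 36
A: 6·2+2·7 = 26 | 2·1+1·8+4·4 = 26
M: 6·5+2·0 = 30 | 2·7+1·0+4·4 = 30
J: 6·3+2·7 = 32 | 2·0+1·4+4·7 = 32
gcd(6,2,2,1,4) = 1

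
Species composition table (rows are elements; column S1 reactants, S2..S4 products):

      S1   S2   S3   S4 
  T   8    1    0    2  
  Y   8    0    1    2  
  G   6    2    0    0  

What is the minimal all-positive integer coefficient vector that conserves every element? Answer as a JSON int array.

T: 2·8 = 16 | 6·1+6·0+5·2 = 16
Y: 2·8 = 16 | 6·0+6·1+5·2 = 16
G: 2·6 = 12 | 6·2+6·0+5·0 = 12
gcd(2,6,6,5) = 1

Coefficients: [2, 6, 6, 5]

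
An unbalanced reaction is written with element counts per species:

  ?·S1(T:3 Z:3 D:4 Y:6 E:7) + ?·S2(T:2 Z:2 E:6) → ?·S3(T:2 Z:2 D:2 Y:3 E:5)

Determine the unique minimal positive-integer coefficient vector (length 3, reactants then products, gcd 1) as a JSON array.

Coefficients: [2, 1, 4]

T: 2·3+1·2 = 8 | 4·2 = 8
Z: 2·3+1·2 = 8 | 4·2 = 8
D: 2·4+1·0 = 8 | 4·2 = 8
Y: 2·6+1·0 = 12 | 4·3 = 12
E: 2·7+1·6 = 20 | 4·5 = 20
gcd(2,1,4) = 1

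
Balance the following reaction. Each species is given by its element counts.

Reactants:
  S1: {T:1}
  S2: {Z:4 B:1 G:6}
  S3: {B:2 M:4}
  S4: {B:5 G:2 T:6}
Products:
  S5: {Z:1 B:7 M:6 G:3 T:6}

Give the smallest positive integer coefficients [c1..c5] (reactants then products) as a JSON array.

Coefficients: [6, 1, 6, 3, 4]

Z: 6·0+1·4+6·0+3·0 = 4 | 4·1 = 4
B: 6·0+1·1+6·2+3·5 = 28 | 4·7 = 28
M: 6·0+1·0+6·4+3·0 = 24 | 4·6 = 24
G: 6·0+1·6+6·0+3·2 = 12 | 4·3 = 12
T: 6·1+1·0+6·0+3·6 = 24 | 4·6 = 24
gcd(6,1,6,3,4) = 1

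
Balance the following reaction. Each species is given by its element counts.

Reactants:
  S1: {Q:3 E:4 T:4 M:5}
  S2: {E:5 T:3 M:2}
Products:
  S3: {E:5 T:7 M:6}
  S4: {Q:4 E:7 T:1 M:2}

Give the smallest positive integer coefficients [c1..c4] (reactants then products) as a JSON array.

Coefficients: [4, 5, 4, 3]

Q: 4·3+5·0 = 12 | 4·0+3·4 = 12
E: 4·4+5·5 = 41 | 4·5+3·7 = 41
T: 4·4+5·3 = 31 | 4·7+3·1 = 31
M: 4·5+5·2 = 30 | 4·6+3·2 = 30
gcd(4,5,4,3) = 1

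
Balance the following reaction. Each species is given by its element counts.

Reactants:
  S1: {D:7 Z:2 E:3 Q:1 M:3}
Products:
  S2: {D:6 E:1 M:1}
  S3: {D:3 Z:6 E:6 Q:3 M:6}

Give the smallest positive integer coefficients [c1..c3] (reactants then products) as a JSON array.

D: 3·7 = 21 | 3·6+1·3 = 21
Z: 3·2 = 6 | 3·0+1·6 = 6
E: 3·3 = 9 | 3·1+1·6 = 9
Q: 3·1 = 3 | 3·0+1·3 = 3
M: 3·3 = 9 | 3·1+1·6 = 9
gcd(3,3,1) = 1

Coefficients: [3, 3, 1]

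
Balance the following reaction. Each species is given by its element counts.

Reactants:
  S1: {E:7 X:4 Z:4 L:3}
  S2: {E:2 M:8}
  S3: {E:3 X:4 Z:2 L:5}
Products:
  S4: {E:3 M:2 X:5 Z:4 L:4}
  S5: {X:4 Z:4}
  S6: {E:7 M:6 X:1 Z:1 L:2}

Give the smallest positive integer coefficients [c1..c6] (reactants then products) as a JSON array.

Coefficients: [5, 5, 1, 2, 2, 6]

E: 5·7+5·2+1·3 = 48 | 2·3+2·0+6·7 = 48
M: 5·0+5·8+1·0 = 40 | 2·2+2·0+6·6 = 40
X: 5·4+5·0+1·4 = 24 | 2·5+2·4+6·1 = 24
Z: 5·4+5·0+1·2 = 22 | 2·4+2·4+6·1 = 22
L: 5·3+5·0+1·5 = 20 | 2·4+2·0+6·2 = 20
gcd(5,5,1,2,2,6) = 1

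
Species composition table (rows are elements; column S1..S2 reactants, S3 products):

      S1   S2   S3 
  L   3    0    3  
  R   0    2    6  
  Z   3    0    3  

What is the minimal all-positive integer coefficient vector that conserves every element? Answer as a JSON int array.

L: 1·3+3·0 = 3 | 1·3 = 3
R: 1·0+3·2 = 6 | 1·6 = 6
Z: 1·3+3·0 = 3 | 1·3 = 3
gcd(1,3,1) = 1

Coefficients: [1, 3, 1]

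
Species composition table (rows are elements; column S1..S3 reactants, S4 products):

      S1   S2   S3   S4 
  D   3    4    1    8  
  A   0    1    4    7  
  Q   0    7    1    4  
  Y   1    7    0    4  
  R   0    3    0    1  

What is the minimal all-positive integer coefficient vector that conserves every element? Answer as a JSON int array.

D: 5·3+1·4+5·1 = 24 | 3·8 = 24
A: 5·0+1·1+5·4 = 21 | 3·7 = 21
Q: 5·0+1·7+5·1 = 12 | 3·4 = 12
Y: 5·1+1·7+5·0 = 12 | 3·4 = 12
R: 5·0+1·3+5·0 = 3 | 3·1 = 3
gcd(5,1,5,3) = 1

Coefficients: [5, 1, 5, 3]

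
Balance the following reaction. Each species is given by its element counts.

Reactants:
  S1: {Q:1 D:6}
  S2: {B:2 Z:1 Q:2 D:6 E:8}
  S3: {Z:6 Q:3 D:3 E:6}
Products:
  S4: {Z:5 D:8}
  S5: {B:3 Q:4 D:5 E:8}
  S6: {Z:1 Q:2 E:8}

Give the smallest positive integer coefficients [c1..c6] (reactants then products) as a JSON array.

B: 2·0+6·2+4·0 = 12 | 5·0+4·3+5·0 = 12
Z: 2·0+6·1+4·6 = 30 | 5·5+4·0+5·1 = 30
Q: 2·1+6·2+4·3 = 26 | 5·0+4·4+5·2 = 26
D: 2·6+6·6+4·3 = 60 | 5·8+4·5+5·0 = 60
E: 2·0+6·8+4·6 = 72 | 5·0+4·8+5·8 = 72
gcd(2,6,4,5,4,5) = 1

Coefficients: [2, 6, 4, 5, 4, 5]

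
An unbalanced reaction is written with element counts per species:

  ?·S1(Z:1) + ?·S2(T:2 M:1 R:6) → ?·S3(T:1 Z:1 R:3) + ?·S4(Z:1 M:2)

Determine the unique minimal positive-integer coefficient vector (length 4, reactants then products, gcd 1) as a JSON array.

Coefficients: [5, 2, 4, 1]

T: 5·0+2·2 = 4 | 4·1+1·0 = 4
Z: 5·1+2·0 = 5 | 4·1+1·1 = 5
M: 5·0+2·1 = 2 | 4·0+1·2 = 2
R: 5·0+2·6 = 12 | 4·3+1·0 = 12
gcd(5,2,4,1) = 1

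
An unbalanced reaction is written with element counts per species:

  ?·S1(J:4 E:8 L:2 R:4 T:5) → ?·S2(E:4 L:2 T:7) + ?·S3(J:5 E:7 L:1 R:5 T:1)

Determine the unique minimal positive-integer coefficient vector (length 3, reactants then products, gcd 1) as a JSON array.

J: 5·4 = 20 | 3·0+4·5 = 20
E: 5·8 = 40 | 3·4+4·7 = 40
L: 5·2 = 10 | 3·2+4·1 = 10
R: 5·4 = 20 | 3·0+4·5 = 20
T: 5·5 = 25 | 3·7+4·1 = 25
gcd(5,3,4) = 1

Coefficients: [5, 3, 4]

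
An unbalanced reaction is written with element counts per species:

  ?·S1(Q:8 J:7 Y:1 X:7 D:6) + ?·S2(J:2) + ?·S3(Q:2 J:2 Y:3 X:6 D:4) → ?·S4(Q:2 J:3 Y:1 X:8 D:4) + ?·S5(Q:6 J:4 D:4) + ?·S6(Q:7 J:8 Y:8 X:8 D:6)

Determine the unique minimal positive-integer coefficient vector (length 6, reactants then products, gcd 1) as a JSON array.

Q: 4·8+3·0+6·2 = 44 | 6·2+3·6+2·7 = 44
J: 4·7+3·2+6·2 = 46 | 6·3+3·4+2·8 = 46
Y: 4·1+3·0+6·3 = 22 | 6·1+3·0+2·8 = 22
X: 4·7+3·0+6·6 = 64 | 6·8+3·0+2·8 = 64
D: 4·6+3·0+6·4 = 48 | 6·4+3·4+2·6 = 48
gcd(4,3,6,6,3,2) = 1

Coefficients: [4, 3, 6, 6, 3, 2]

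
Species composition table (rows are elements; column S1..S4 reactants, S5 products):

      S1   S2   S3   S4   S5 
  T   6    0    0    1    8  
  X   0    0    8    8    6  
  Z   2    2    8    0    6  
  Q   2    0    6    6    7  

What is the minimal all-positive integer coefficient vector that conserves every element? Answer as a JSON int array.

Coefficients: [5, 3, 1, 2, 4]

T: 5·6+3·0+1·0+2·1 = 32 | 4·8 = 32
X: 5·0+3·0+1·8+2·8 = 24 | 4·6 = 24
Z: 5·2+3·2+1·8+2·0 = 24 | 4·6 = 24
Q: 5·2+3·0+1·6+2·6 = 28 | 4·7 = 28
gcd(5,3,1,2,4) = 1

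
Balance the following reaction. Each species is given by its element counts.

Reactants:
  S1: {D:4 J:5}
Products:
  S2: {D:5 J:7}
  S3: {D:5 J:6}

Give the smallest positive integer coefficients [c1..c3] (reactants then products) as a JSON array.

Coefficients: [5, 1, 3]

D: 5·4 = 20 | 1·5+3·5 = 20
J: 5·5 = 25 | 1·7+3·6 = 25
gcd(5,1,3) = 1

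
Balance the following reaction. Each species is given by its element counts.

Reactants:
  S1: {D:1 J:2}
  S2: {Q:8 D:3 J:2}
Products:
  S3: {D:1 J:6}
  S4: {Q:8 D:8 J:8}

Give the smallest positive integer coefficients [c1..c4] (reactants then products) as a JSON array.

Q: 6·0+1·8 = 8 | 1·0+1·8 = 8
D: 6·1+1·3 = 9 | 1·1+1·8 = 9
J: 6·2+1·2 = 14 | 1·6+1·8 = 14
gcd(6,1,1,1) = 1

Coefficients: [6, 1, 1, 1]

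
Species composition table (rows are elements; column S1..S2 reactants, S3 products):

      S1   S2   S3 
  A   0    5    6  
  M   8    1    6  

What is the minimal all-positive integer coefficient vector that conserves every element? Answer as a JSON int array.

A: 3·0+6·5 = 30 | 5·6 = 30
M: 3·8+6·1 = 30 | 5·6 = 30
gcd(3,6,5) = 1

Coefficients: [3, 6, 5]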